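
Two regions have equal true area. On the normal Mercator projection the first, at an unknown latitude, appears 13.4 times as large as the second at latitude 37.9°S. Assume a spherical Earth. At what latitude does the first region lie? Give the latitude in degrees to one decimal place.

77.6°

For equal true areas on Mercator, apparent areas scale as sec²φ, so the ratio is cos²φ₂ / cos²φ₁.
cos²φ₂ / cos²φ₁ = 13.4  ⇒  cos φ₁ = cos 37.9° / √13.4 = 0.7891/3.661 = 0.2156.
φ₁ = arccos(0.2156) ≈ 77.6°.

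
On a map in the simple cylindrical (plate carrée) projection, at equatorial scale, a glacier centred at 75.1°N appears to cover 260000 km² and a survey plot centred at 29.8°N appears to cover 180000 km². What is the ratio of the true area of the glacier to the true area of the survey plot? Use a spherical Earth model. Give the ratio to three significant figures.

0.428

Plate carrée has h = 1 and k = sec φ, giving areal scale sec φ; true area = (apparent area) · cos φ.
True area of glacier: 260000 × cos(75.1°) = 260000 × 0.2571 = 66850 km².
True area of survey plot: 180000 × cos(29.8°) = 180000 × 0.8678 = 156200 km².
Ratio = 66850 / 156200 ≈ 0.428.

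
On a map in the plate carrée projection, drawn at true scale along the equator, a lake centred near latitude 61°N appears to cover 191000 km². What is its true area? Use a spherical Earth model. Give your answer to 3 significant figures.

92600 km²

Plate carrée maps x = Rλ, y = Rφ. The meridian scale is h = 1 and the parallel scale is k = 1/cos φ = sec φ.
Areal scale = h·k = 1 × sec φ; at 61°, h = 1.000, k = 2.063, so h·k = 2.063.
True area = apparent / (areal scale) = 191000 / 2.063 ≈ 92600 km².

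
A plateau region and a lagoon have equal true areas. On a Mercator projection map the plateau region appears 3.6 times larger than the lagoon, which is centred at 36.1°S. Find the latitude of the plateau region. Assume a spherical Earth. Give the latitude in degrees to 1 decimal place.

For equal true areas on Mercator, apparent areas scale as sec²φ, so the ratio is cos²φ₂ / cos²φ₁.
cos²φ₂ / cos²φ₁ = 3.6  ⇒  cos φ₁ = cos 36.1° / √3.6 = 0.8080/1.897 = 0.4258.
φ₁ = arccos(0.4258) ≈ 64.8°.

64.8°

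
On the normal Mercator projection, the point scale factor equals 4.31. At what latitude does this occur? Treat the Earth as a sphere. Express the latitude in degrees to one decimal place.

76.6°

Mercator scale is k = sec φ = 1/cos φ.
1/cos φ = 4.31  ⇒  cos φ = 0.2320  ⇒  φ = arccos(0.2320) ≈ 76.6°.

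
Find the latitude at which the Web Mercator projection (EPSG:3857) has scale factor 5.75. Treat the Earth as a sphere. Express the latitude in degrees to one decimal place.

Mercator scale is k = sec φ = 1/cos φ.
1/cos φ = 5.75  ⇒  cos φ = 0.1739  ⇒  φ = arccos(0.1739) ≈ 80.0°.

80.0°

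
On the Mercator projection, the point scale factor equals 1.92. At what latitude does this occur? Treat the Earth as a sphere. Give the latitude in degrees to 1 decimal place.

58.6°

Mercator scale is k = sec φ = 1/cos φ.
1/cos φ = 1.92  ⇒  cos φ = 0.5208  ⇒  φ = arccos(0.5208) ≈ 58.6°.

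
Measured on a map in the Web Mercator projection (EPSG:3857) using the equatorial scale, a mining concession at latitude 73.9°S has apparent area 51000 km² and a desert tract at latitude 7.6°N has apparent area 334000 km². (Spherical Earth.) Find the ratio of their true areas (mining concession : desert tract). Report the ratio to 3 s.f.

Mercator's areal exaggeration is sec²φ; hence true area = (apparent area) · cos²φ.
True area of mining concession: 51000 × cos²(73.9°) = 51000 × 0.07690 = 3922 km².
True area of desert tract: 334000 × cos²(7.6°) = 334000 × 0.9825 = 328200 km².
Ratio = 3922 / 328200 ≈ 0.0120.

0.0120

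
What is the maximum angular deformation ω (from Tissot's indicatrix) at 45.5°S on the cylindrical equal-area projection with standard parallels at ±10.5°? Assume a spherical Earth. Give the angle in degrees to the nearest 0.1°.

For cylindrical equal-area with standard parallel φ₀, h = cos φ / cos φ₀ and k = cos φ₀ / cos φ, so h·k = 1.
At 45.5°: h = 0.7128, k = 1.403; principal scales a = 1.403, b = 0.7128.
sin(ω/2) = (a − b)/(a + b) = 0.6900/2.116 = 0.3261, so ω = 2 arcsin(0.3261) ≈ 38.1°.

38.1°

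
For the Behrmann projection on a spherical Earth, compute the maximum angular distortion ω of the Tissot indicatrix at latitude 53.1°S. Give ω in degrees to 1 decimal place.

The Behrmann projection is cylindrical equal-area with φ₀ = 30°. Cylindrical equal-area (φ₀ = 30°): h = cos φ / cos 30° along meridians, k = cos 30° / cos φ along parallels; h·k = 1.
At 53.1°: h = 0.6933, k = 1.442; principal scales a = 1.442, b = 0.6933.
sin(ω/2) = (a − b)/(a + b) = 0.7491/2.136 = 0.3507, so ω = 2 arcsin(0.3507) ≈ 41.1°.

41.1°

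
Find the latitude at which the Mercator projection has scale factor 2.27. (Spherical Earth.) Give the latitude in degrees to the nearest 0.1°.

63.9°

Mercator scale is k = sec φ = 1/cos φ.
1/cos φ = 2.27  ⇒  cos φ = 0.4405  ⇒  φ = arccos(0.4405) ≈ 63.9°.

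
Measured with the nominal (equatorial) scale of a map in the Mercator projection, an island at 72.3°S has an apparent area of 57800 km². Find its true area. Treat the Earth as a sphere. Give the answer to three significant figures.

For Mercator, h = k = sec φ (a conformal cylindrical projection has a single point scale, 1/cos φ).
Areal scale = k² = sec²φ = 1/cos²(72.3°) = 1/0.3040² = 10.82.
True area = apparent / (areal scale) = 57800 / 10.82 ≈ 5340 km².

5340 km²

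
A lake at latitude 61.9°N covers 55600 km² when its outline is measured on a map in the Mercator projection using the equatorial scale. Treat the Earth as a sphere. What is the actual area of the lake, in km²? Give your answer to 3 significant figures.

For Mercator, h = k = sec φ (a conformal cylindrical projection has a single point scale, 1/cos φ).
Areal scale = k² = sec²φ = 1/cos²(61.9°) = 1/0.4710² = 4.508.
True area = apparent / (areal scale) = 55600 / 4.508 ≈ 12300 km².

12300 km²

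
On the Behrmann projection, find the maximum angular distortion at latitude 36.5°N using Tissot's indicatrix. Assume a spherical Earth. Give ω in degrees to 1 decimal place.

The Behrmann projection is cylindrical equal-area with φ₀ = 30°. A cylindrical equal-area projection with standard parallel φ₀ has meridian scale h = cos φ / cos φ₀ and parallel scale k = cos φ₀ / cos φ (so areas are preserved, h·k = 1).
At 36.5°: h = 0.9282, k = 1.077; principal scales a = 1.077, b = 0.9282.
sin(ω/2) = (a − b)/(a + b) = 0.1491/2.006 = 0.07436, so ω = 2 arcsin(0.07436) ≈ 8.5°.

8.5°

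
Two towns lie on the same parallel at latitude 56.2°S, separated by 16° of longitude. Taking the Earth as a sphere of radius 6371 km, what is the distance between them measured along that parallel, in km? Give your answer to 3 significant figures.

990 km

Arc length along a parallel = R cos φ · Δλ (with Δλ in radians).
= 6371 × cos 56.2° × (16° × π/180) = 6371 × 0.5563 × 0.2793 ≈ 990 km.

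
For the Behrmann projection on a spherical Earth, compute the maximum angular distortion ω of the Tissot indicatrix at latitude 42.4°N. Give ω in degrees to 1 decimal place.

The Behrmann projection is cylindrical equal-area with φ₀ = 30°. Cylindrical equal-area (φ₀ = 30°): h = cos φ / cos 30° along meridians, k = cos 30° / cos φ along parallels; h·k = 1.
At 42.4°: h = 0.8527, k = 1.173; principal scales a = 1.173, b = 0.8527.
sin(ω/2) = (a − b)/(a + b) = 0.3201/2.025 = 0.1580, so ω = 2 arcsin(0.1580) ≈ 18.2°.

18.2°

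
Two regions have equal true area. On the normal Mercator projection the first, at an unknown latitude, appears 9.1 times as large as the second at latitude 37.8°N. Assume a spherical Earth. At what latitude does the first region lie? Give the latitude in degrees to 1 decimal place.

For equal true areas on Mercator, apparent areas scale as sec²φ, so the ratio is cos²φ₂ / cos²φ₁.
cos²φ₂ / cos²φ₁ = 9.1  ⇒  cos φ₁ = cos 37.8° / √9.1 = 0.7902/3.017 = 0.2619.
φ₁ = arccos(0.2619) ≈ 74.8°.

74.8°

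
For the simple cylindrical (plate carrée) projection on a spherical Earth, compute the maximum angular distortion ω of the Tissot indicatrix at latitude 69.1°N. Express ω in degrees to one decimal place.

56.6°

In the plate carrée (x = Rλ, y = Rφ), meridians are true-scale (h = 1) and parallels are stretched by k = sec φ.
At 69.1°: h = 1.000, k = 2.803; principal scales a = 2.803, b = 1.000.
sin(ω/2) = (a − b)/(a + b) = 1.803/3.803 = 0.4741, so ω = 2 arcsin(0.4741) ≈ 56.6°.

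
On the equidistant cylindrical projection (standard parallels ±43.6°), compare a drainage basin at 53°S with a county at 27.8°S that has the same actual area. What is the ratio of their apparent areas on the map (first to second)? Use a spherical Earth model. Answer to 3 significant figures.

With standard parallel φ₀ = 43.6°, the equirectangular projection gives x = Rλ cos φ₀, y = Rφ, so h = 1 and k = cos 43.6° / cos φ.
Areal scale at 53°: h·k = 1.000 × 1.203 = 1.203.
Areal scale at 27.8°: h·k = 1.000 × 0.8187 = 0.8187.
Ratio = 1.203/0.8187 ≈ 1.47.

1.47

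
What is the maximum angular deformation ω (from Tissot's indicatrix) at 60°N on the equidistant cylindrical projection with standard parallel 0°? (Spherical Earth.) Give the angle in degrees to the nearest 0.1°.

38.9°

Plate carrée maps x = Rλ, y = Rφ. The meridian scale is h = 1 and the parallel scale is k = 1/cos φ = sec φ.
At 60°: h = 1.000, k = 2.000; principal scales a = 2.000, b = 1.000.
sin(ω/2) = (a − b)/(a + b) = 1.0000/3.000 = 0.3333, so ω = 2 arcsin(0.3333) ≈ 38.9°.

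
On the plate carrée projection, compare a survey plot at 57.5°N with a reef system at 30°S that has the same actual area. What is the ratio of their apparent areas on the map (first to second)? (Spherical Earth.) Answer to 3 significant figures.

In the plate carrée (x = Rλ, y = Rφ), meridians are true-scale (h = 1) and parallels are stretched by k = sec φ.
Areal scale at 57.5°: h·k = 1.000 × 1.861 = 1.861.
Areal scale at 30°: h·k = 1.000 × 1.155 = 1.155.
Ratio = 1.861/1.155 ≈ 1.61.

1.61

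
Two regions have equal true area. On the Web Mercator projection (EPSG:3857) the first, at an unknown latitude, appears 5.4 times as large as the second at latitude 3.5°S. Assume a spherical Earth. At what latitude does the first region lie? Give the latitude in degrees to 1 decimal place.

64.6°

Mercator areal scale is sec²φ, so apparent-area ratio = sec²φ₁ / sec²φ₂ = cos²φ₂ / cos²φ₁.
cos²φ₂ / cos²φ₁ = 5.4  ⇒  cos φ₁ = cos 3.5° / √5.4 = 0.9981/2.324 = 0.4295.
φ₁ = arccos(0.4295) ≈ 64.6°.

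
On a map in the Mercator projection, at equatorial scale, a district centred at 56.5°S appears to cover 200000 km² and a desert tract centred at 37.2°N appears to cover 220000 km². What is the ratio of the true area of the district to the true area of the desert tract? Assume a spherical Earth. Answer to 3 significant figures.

On Mercator the areal scale is sec²φ, so true area = apparent × cos²φ.
True area of district: 200000 × cos²(56.5°) = 200000 × 0.3046 = 60930 km².
True area of desert tract: 220000 × cos²(37.2°) = 220000 × 0.6345 = 139600 km².
Ratio = 60930 / 139600 ≈ 0.436.

0.436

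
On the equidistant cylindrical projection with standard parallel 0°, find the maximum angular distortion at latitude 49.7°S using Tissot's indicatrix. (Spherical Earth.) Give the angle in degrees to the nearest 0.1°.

24.8°

For the equirectangular projection with φ₀ = 0 (plate carrée), h = 1 along meridians and k = sec φ along parallels.
At 49.7°: h = 1.000, k = 1.546; principal scales a = 1.546, b = 1.000.
sin(ω/2) = (a − b)/(a + b) = 0.5461/2.546 = 0.2145, so ω = 2 arcsin(0.2145) ≈ 24.8°.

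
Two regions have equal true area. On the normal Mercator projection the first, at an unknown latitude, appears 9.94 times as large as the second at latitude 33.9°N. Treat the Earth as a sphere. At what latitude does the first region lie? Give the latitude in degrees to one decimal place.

74.7°

On Mercator, (apparent₁)/(apparent₂) = sec²φ₁ / sec²φ₂ when true areas are equal.
cos²φ₂ / cos²φ₁ = 9.94  ⇒  cos φ₁ = cos 33.9° / √9.94 = 0.8300/3.153 = 0.2633.
φ₁ = arccos(0.2633) ≈ 74.7°.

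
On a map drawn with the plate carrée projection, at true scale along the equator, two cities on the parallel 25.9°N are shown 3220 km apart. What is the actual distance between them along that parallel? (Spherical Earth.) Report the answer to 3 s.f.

2900 km

For the equirectangular projection with φ₀ = 0 (plate carrée), h = 1 along meridians and k = sec φ along parallels.
Along the parallel at 25.9°, map distances are exaggerated by k = sec 25.9° = 1.112.
True distance = 3220 / 1.112 = 3220 × cos 25.9° ≈ 2900 km.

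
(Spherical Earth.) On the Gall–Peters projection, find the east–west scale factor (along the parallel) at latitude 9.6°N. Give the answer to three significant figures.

0.717

Gall–Peters is a cylindrical equal-area projection with standard parallels at ±45°. A cylindrical equal-area projection with standard parallel φ₀ has meridian scale h = cos φ / cos φ₀ and parallel scale k = cos φ₀ / cos φ (so areas are preserved, h·k = 1).
k = cos 45° / cos 9.6° = 0.7071/0.9860 = 0.7171.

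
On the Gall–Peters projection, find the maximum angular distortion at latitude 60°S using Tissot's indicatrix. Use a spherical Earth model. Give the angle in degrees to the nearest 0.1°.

The Gall–Peters projection is cylindrical equal-area with φ₀ = 45°. Cylindrical equal-area (φ₀ = 45°): h = cos φ / cos 45° along meridians, k = cos 45° / cos φ along parallels; h·k = 1.
At 60°: h = 0.7071, k = 1.414; principal scales a = 1.414, b = 0.7071.
sin(ω/2) = (a − b)/(a + b) = 0.7071/2.121 = 0.3333, so ω = 2 arcsin(0.3333) ≈ 38.9°.

38.9°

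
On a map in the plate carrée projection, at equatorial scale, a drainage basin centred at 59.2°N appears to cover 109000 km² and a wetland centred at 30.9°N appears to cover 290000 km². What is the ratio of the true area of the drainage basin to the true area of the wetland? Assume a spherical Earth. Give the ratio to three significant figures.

Plate carrée has h = 1 and k = sec φ, giving areal scale sec φ; true area = (apparent area) · cos φ.
True area of drainage basin: 109000 × cos(59.2°) = 109000 × 0.5120 = 55810 km².
True area of wetland: 290000 × cos(30.9°) = 290000 × 0.8581 = 248800 km².
Ratio = 55810 / 248800 ≈ 0.224.

0.224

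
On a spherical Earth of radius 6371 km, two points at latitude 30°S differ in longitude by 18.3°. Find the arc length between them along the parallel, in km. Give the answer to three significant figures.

1760 km

Arc length along a parallel = R cos φ · Δλ (with Δλ in radians).
= 6371 × cos 30° × (18.3° × π/180) = 6371 × 0.8660 × 0.3194 ≈ 1760 km.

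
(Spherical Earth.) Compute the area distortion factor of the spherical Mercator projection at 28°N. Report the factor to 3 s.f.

The Mercator projection is conformal; its linear scale factor is the same in every direction and equals sec φ = 1/cos φ.
Areal scale = k² = sec²φ = 1/cos²(28°) = 1/0.8829² = 1.283.

1.28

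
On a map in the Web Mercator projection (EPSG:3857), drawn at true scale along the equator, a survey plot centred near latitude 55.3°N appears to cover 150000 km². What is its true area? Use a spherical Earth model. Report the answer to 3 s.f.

48600 km²

For Mercator, h = k = sec φ (a conformal cylindrical projection has a single point scale, 1/cos φ).
Areal scale = k² = sec²φ = 1/cos²(55.3°) = 1/0.5693² = 3.086.
True area = apparent / (areal scale) = 150000 / 3.086 ≈ 48600 km².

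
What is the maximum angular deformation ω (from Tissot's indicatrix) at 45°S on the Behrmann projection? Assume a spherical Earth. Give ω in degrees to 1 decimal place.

23.1°

Behrmann is a cylindrical equal-area projection with standard parallels at ±30°. Cylindrical equal-area (φ₀ = 30°): h = cos φ / cos 30° along meridians, k = cos 30° / cos φ along parallels; h·k = 1.
At 45°: h = 0.8165, k = 1.225; principal scales a = 1.225, b = 0.8165.
sin(ω/2) = (a − b)/(a + b) = 0.4082/2.041 = 0.2000, so ω = 2 arcsin(0.2000) ≈ 23.1°.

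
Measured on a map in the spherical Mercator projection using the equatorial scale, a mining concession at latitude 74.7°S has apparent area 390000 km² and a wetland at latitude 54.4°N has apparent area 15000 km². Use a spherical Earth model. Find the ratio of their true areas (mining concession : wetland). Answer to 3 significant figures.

5.34

Since Mercator area scale is 1/cos²φ, the true area equals the apparent area multiplied by cos²φ.
True area of mining concession: 390000 × cos²(74.7°) = 390000 × 0.06963 = 27160 km².
True area of wetland: 15000 × cos²(54.4°) = 15000 × 0.3389 = 5083 km².
Ratio = 27160 / 5083 ≈ 5.34.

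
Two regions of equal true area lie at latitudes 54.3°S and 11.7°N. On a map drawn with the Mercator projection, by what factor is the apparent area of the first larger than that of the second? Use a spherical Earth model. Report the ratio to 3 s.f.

Mercator areal scale is sec²φ.
At 54.3°: sec²(54.3°) = 1/0.5835² = 2.937.
At 11.7°: sec²(11.7°) = 1/0.9792² = 1.043.
Ratio = 2.937/1.043 = cos²(11.7°)/cos²(54.3°) ≈ 2.82.

2.82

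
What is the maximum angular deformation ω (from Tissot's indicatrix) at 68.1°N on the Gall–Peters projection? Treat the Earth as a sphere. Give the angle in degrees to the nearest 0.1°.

68.8°

Gall–Peters is a cylindrical equal-area projection with standard parallels at ±45°. For cylindrical equal-area with standard parallel φ₀, h = cos φ / cos φ₀ and k = cos φ₀ / cos φ, so h·k = 1.
At 68.1°: h = 0.5275, k = 1.896; principal scales a = 1.896, b = 0.5275.
sin(ω/2) = (a − b)/(a + b) = 1.368/2.423 = 0.5647, so ω = 2 arcsin(0.5647) ≈ 68.8°.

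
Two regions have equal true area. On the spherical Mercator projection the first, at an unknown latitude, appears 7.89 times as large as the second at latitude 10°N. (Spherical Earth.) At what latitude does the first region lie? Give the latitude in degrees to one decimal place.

For equal true areas on Mercator, apparent areas scale as sec²φ, so the ratio is cos²φ₂ / cos²φ₁.
cos²φ₂ / cos²φ₁ = 7.89  ⇒  cos φ₁ = cos 10° / √7.89 = 0.9848/2.809 = 0.3506.
φ₁ = arccos(0.3506) ≈ 69.5°.

69.5°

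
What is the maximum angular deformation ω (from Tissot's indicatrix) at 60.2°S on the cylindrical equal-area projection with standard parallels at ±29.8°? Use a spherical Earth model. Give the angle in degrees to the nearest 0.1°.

Cylindrical equal-area (φ₀ = 29.8°): h = cos φ / cos 29.8° along meridians, k = cos 29.8° / cos φ along parallels; h·k = 1.
At 60.2°: h = 0.5727, k = 1.746; principal scales a = 1.746, b = 0.5727.
sin(ω/2) = (a − b)/(a + b) = 1.173/2.319 = 0.5060, so ω = 2 arcsin(0.5060) ≈ 60.8°.

60.8°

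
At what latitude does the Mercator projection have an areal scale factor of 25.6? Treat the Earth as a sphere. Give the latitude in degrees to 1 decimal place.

78.6°

Mercator areal scale is sec²φ.
sec²φ = 25.6  ⇒  cos²φ = 0.03906  ⇒  cos φ = 0.1976.
φ = arccos(0.1976) ≈ 78.6°.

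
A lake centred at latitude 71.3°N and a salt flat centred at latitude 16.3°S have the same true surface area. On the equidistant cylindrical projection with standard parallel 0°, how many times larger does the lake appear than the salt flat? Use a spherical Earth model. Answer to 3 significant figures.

2.99

In the plate carrée (x = Rλ, y = Rφ), meridians are true-scale (h = 1) and parallels are stretched by k = sec φ.
Areal scale at 71.3°: h·k = 1.000 × 3.119 = 3.119.
Areal scale at 16.3°: h·k = 1.000 × 1.042 = 1.042.
Ratio = 3.119/1.042 ≈ 2.99.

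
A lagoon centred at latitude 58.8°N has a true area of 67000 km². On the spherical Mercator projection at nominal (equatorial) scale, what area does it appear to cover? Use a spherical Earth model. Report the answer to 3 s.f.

250000 km²

For Mercator, h = k = sec φ (a conformal cylindrical projection has a single point scale, 1/cos φ).
Areal scale = k² = sec²φ = 1/cos²(58.8°) = 1/0.5180² = 3.726.
Apparent area = 67000 × 3.726 ≈ 250000 km².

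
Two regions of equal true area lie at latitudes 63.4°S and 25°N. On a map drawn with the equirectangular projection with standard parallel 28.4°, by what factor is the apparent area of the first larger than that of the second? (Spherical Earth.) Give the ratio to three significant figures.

2.02

The equidistant cylindrical projection with φ₀ = 28.4° has h = 1 (meridians true) and k = cos φ₀ / cos φ along parallels.
Areal scale at 63.4°: h·k = 1.000 × 1.965 = 1.965.
Areal scale at 25°: h·k = 1.000 × 0.9706 = 0.9706.
Ratio = 1.965/0.9706 ≈ 2.02.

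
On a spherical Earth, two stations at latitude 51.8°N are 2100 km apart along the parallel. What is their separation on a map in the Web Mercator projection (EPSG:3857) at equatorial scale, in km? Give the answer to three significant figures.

3400 km

For Mercator, h = k = sec φ (a conformal cylindrical projection has a single point scale, 1/cos φ).
Along the parallel, k = sec 51.8° = 1/0.6184 = 1.617.
Map distance = 2100 × 1.617 ≈ 3400 km.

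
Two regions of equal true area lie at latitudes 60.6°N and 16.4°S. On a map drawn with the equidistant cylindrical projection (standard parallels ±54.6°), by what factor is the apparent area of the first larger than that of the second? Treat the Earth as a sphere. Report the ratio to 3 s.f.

The equidistant cylindrical projection with φ₀ = 54.6° has h = 1 (meridians true) and k = cos φ₀ / cos φ along parallels.
Areal scale at 60.6°: h·k = 1.000 × 1.180 = 1.180.
Areal scale at 16.4°: h·k = 1.000 × 0.6038 = 0.6038.
Ratio = 1.180/0.6038 ≈ 1.95.

1.95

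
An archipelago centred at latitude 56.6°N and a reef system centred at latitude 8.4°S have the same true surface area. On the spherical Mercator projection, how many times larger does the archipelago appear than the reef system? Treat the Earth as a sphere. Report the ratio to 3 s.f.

3.23

On Mercator, area is exaggerated by sec²φ = 1/cos²φ.
At 56.6°: sec²(56.6°) = 1/0.5505² = 3.300.
At 8.4°: sec²(8.4°) = 1/0.9893² = 1.022.
Ratio = 3.300/1.022 = cos²(8.4°)/cos²(56.6°) ≈ 3.23.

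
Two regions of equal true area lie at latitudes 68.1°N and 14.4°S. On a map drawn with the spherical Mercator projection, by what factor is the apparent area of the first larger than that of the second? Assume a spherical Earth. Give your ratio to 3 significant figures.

Mercator areal scale is sec²φ.
At 68.1°: sec²(68.1°) = 1/0.3730² = 7.188.
At 14.4°: sec²(14.4°) = 1/0.9686² = 1.066.
Ratio = 7.188/1.066 = cos²(14.4°)/cos²(68.1°) ≈ 6.74.

6.74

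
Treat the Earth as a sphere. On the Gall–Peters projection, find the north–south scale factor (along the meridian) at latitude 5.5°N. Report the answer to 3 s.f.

Gall–Peters is a cylindrical equal-area projection with standard parallels at ±45°. A cylindrical equal-area projection with standard parallel φ₀ has meridian scale h = cos φ / cos φ₀ and parallel scale k = cos φ₀ / cos φ (so areas are preserved, h·k = 1).
h = cos 5.5° / cos 45° = 0.9954/0.7071 = 1.408.

1.41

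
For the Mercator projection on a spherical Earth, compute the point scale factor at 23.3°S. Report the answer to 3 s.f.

Mercator is conformal, so the point scale is isotropic: h = k = sec φ = 1/cos φ.
k = 1/cos 23.3° = 1/0.9184 = 1.089.

1.09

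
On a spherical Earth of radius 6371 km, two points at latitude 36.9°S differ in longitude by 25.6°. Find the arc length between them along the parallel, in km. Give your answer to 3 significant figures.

2280 km

Arc length along a parallel = R cos φ · Δλ (with Δλ in radians).
= 6371 × cos 36.9° × (25.6° × π/180) = 6371 × 0.7997 × 0.4468 ≈ 2280 km.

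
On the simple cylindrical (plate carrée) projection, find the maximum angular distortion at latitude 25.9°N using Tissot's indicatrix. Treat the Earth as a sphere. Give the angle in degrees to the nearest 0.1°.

Plate carrée maps x = Rλ, y = Rφ. The meridian scale is h = 1 and the parallel scale is k = 1/cos φ = sec φ.
At 25.9°: h = 1.000, k = 1.112; principal scales a = 1.112, b = 1.000.
sin(ω/2) = (a − b)/(a + b) = 0.1117/2.112 = 0.05288, so ω = 2 arcsin(0.05288) ≈ 6.1°.

6.1°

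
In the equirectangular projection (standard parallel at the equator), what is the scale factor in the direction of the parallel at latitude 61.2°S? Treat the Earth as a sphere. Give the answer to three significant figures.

2.08

In the plate carrée (x = Rλ, y = Rφ), meridians are true-scale (h = 1) and parallels are stretched by k = sec φ.
k = 1/cos 61.2° = 1/0.4818 = 2.076.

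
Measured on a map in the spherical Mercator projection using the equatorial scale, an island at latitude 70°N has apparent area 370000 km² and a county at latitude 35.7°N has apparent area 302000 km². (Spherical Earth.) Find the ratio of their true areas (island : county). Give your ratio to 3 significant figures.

0.217

Since Mercator area scale is 1/cos²φ, the true area equals the apparent area multiplied by cos²φ.
True area of island: 370000 × cos²(70°) = 370000 × 0.1170 = 43280 km².
True area of county: 302000 × cos²(35.7°) = 302000 × 0.6595 = 199200 km².
Ratio = 43280 / 199200 ≈ 0.217.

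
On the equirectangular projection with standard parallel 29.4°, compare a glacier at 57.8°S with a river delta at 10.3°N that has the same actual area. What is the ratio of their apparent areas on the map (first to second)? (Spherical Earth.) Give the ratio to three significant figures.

1.85

In the equirectangular projection with standard parallel φ₀ = 29.4° (x = Rλ cos φ₀, y = Rφ), meridians are true-scale (h = 1) and the parallel scale is k = cos φ₀ / cos φ.
Areal scale at 57.8°: h·k = 1.000 × 1.635 = 1.635.
Areal scale at 10.3°: h·k = 1.000 × 0.8855 = 0.8855.
Ratio = 1.635/0.8855 ≈ 1.85.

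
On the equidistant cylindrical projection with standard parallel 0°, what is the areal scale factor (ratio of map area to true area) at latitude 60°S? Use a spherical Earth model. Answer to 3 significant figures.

2.00

In the plate carrée (x = Rλ, y = Rφ), meridians are true-scale (h = 1) and parallels are stretched by k = sec φ.
Areal scale = h·k = 1 × sec φ; at 60°, h = 1.000, k = 2.000, so h·k = 2.000.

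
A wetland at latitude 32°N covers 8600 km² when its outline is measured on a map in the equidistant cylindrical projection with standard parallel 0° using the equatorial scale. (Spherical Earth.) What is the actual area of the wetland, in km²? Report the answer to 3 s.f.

7290 km²

For the equirectangular projection with φ₀ = 0 (plate carrée), h = 1 along meridians and k = sec φ along parallels.
Areal scale = h·k = 1 × sec φ; at 32°, h = 1.000, k = 1.179, so h·k = 1.179.
True area = apparent / (areal scale) = 8600 / 1.179 ≈ 7290 km².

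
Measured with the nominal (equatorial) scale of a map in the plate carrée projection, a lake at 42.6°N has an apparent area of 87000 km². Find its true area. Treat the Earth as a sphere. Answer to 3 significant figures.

64000 km²

For the equirectangular projection with φ₀ = 0 (plate carrée), h = 1 along meridians and k = sec φ along parallels.
Areal scale = h·k = 1 × sec φ; at 42.6°, h = 1.000, k = 1.359, so h·k = 1.359.
True area = apparent / (areal scale) = 87000 / 1.359 ≈ 64000 km².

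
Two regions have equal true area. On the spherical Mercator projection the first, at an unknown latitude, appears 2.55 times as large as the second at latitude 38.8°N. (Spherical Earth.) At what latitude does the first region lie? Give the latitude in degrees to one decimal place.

Mercator areal scale is sec²φ, so apparent-area ratio = sec²φ₁ / sec²φ₂ = cos²φ₂ / cos²φ₁.
cos²φ₂ / cos²φ₁ = 2.55  ⇒  cos φ₁ = cos 38.8° / √2.55 = 0.7793/1.597 = 0.4880.
φ₁ = arccos(0.4880) ≈ 60.8°.

60.8°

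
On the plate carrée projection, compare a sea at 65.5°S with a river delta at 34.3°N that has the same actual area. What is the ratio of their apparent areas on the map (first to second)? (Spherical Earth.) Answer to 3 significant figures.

1.99

For the equirectangular projection with φ₀ = 0 (plate carrée), h = 1 along meridians and k = sec φ along parallels.
Areal scale at 65.5°: h·k = 1.000 × 2.411 = 2.411.
Areal scale at 34.3°: h·k = 1.000 × 1.211 = 1.211.
Ratio = 2.411/1.211 ≈ 1.99.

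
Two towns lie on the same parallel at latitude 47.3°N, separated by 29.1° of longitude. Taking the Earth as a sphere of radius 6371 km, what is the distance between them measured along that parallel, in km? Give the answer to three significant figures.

2190 km

Arc length along a parallel = R cos φ · Δλ (with Δλ in radians).
= 6371 × cos 47.3° × (29.1° × π/180) = 6371 × 0.6782 × 0.5079 ≈ 2190 km.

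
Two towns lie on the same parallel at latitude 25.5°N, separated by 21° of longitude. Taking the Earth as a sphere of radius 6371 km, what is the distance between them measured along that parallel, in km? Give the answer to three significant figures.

Arc length along a parallel = R cos φ · Δλ (with Δλ in radians).
= 6371 × cos 25.5° × (21° × π/180) = 6371 × 0.9026 × 0.3665 ≈ 2110 km.

2110 km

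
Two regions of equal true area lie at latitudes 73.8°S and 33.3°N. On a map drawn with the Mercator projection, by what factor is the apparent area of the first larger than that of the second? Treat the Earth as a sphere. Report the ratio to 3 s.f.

Mercator areal scale is sec²φ.
At 73.8°: sec²(73.8°) = 1/0.2790² = 12.85.
At 33.3°: sec²(33.3°) = 1/0.8358² = 1.431.
Ratio = 12.85/1.431 = cos²(33.3°)/cos²(73.8°) ≈ 8.97.

8.97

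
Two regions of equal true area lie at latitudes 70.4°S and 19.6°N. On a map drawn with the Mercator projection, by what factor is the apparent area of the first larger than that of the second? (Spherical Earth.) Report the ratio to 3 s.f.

7.89

Mercator areal scale is sec²φ.
At 70.4°: sec²(70.4°) = 1/0.3355² = 8.887.
At 19.6°: sec²(19.6°) = 1/0.9421² = 1.127.
Ratio = 8.887/1.127 = cos²(19.6°)/cos²(70.4°) ≈ 7.89.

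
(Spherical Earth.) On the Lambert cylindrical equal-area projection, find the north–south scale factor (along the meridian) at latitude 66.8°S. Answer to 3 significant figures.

The Lambert cylindrical equal-area projection is the cylindrical equal-area projection with its standard parallel at the equator (φ₀ = 0). A cylindrical equal-area projection with standard parallel φ₀ has meridian scale h = cos φ / cos φ₀ and parallel scale k = cos φ₀ / cos φ (so areas are preserved, h·k = 1).
h = cos 66.8° / cos 0° = 0.3939/1.000 = 0.3939.

0.394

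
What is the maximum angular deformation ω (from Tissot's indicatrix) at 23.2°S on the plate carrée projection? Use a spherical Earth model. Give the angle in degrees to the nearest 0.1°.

Plate carrée maps x = Rλ, y = Rφ. The meridian scale is h = 1 and the parallel scale is k = 1/cos φ = sec φ.
At 23.2°: h = 1.000, k = 1.088; principal scales a = 1.088, b = 1.000.
sin(ω/2) = (a − b)/(a + b) = 0.08798/2.088 = 0.04214, so ω = 2 arcsin(0.04214) ≈ 4.8°.

4.8°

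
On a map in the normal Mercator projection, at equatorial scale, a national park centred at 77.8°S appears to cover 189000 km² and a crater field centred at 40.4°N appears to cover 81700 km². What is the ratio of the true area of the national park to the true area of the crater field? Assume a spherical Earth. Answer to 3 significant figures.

On Mercator the areal scale is sec²φ, so true area = apparent × cos²φ.
True area of national park: 189000 × cos²(77.8°) = 189000 × 0.04466 = 8440 km².
True area of crater field: 81700 × cos²(40.4°) = 81700 × 0.5799 = 47380 km².
Ratio = 8440 / 47380 ≈ 0.178.

0.178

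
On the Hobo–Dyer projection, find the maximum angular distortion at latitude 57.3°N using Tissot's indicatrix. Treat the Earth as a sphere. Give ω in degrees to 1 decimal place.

The Hobo–Dyer projection is cylindrical equal-area with φ₀ = 37.5°. A cylindrical equal-area projection with standard parallel φ₀ has meridian scale h = cos φ / cos φ₀ and parallel scale k = cos φ₀ / cos φ (so areas are preserved, h·k = 1).
At 57.3°: h = 0.6810, k = 1.469; principal scales a = 1.469, b = 0.6810.
sin(ω/2) = (a − b)/(a + b) = 0.7876/2.149 = 0.3664, so ω = 2 arcsin(0.3664) ≈ 43.0°.

43.0°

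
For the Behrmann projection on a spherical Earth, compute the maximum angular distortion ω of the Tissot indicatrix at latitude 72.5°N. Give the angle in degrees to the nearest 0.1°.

Behrmann is a cylindrical equal-area projection with standard parallels at ±30°. A cylindrical equal-area projection with standard parallel φ₀ has meridian scale h = cos φ / cos φ₀ and parallel scale k = cos φ₀ / cos φ (so areas are preserved, h·k = 1).
At 72.5°: h = 0.3472, k = 2.880; principal scales a = 2.880, b = 0.3472.
sin(ω/2) = (a − b)/(a + b) = 2.533/3.227 = 0.7848, so ω = 2 arcsin(0.7848) ≈ 103.4°.

103.4°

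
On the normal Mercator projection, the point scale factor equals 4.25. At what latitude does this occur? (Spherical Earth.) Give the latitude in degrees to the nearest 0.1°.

Mercator scale is k = sec φ = 1/cos φ.
1/cos φ = 4.25  ⇒  cos φ = 0.2353  ⇒  φ = arccos(0.2353) ≈ 76.4°.

76.4°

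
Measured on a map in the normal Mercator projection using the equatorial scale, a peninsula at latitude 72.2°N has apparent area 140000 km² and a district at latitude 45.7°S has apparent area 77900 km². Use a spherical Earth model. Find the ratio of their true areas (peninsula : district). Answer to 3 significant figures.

0.344

Mercator's areal exaggeration is sec²φ; hence true area = (apparent area) · cos²φ.
True area of peninsula: 140000 × cos²(72.2°) = 140000 × 0.09345 = 13080 km².
True area of district: 77900 × cos²(45.7°) = 77900 × 0.4878 = 38000 km².
Ratio = 13080 / 38000 ≈ 0.344.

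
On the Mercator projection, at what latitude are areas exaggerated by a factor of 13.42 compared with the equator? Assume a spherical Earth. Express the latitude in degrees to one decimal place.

74.2°

Mercator areal scale is sec²φ.
sec²φ = 13.42  ⇒  cos²φ = 0.07452  ⇒  cos φ = 0.2730.
φ = arccos(0.2730) ≈ 74.2°.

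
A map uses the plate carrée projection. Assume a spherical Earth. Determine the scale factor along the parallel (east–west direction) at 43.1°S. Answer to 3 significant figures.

1.37

Plate carrée maps x = Rλ, y = Rφ. The meridian scale is h = 1 and the parallel scale is k = 1/cos φ = sec φ.
k = 1/cos 43.1° = 1/0.7302 = 1.370.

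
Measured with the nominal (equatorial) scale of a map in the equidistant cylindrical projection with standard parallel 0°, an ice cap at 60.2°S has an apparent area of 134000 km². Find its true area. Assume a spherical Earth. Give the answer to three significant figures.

For the equirectangular projection with φ₀ = 0 (plate carrée), h = 1 along meridians and k = sec φ along parallels.
Areal scale = h·k = 1 × sec φ; at 60.2°, h = 1.000, k = 2.012, so h·k = 2.012.
True area = apparent / (areal scale) = 134000 / 2.012 ≈ 66600 km².

66600 km²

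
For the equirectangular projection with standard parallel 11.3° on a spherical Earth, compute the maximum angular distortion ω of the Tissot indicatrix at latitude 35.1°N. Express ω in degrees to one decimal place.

The equidistant cylindrical projection with φ₀ = 11.3° has h = 1 (meridians true) and k = cos φ₀ / cos φ along parallels.
At 35.1°: h = 1.000, k = 1.199; principal scales a = 1.199, b = 1.000.
sin(ω/2) = (a − b)/(a + b) = 0.1986/2.199 = 0.09032, so ω = 2 arcsin(0.09032) ≈ 10.4°.

10.4°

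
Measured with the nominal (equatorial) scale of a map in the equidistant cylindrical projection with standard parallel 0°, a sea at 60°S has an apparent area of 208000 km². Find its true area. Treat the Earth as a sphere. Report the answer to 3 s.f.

104000 km²

In the plate carrée (x = Rλ, y = Rφ), meridians are true-scale (h = 1) and parallels are stretched by k = sec φ.
Areal scale = h·k = 1 × sec φ; at 60°, h = 1.000, k = 2.000, so h·k = 2.000.
True area = apparent / (areal scale) = 208000 / 2.000 ≈ 104000 km².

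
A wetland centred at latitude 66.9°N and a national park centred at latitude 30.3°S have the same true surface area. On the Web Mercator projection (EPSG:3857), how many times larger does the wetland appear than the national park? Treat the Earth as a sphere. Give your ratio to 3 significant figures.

4.84

On Mercator, area is exaggerated by sec²φ = 1/cos²φ.
At 66.9°: sec²(66.9°) = 1/0.3923² = 6.497.
At 30.3°: sec²(30.3°) = 1/0.8634² = 1.341.
Ratio = 6.497/1.341 = cos²(30.3°)/cos²(66.9°) ≈ 4.84.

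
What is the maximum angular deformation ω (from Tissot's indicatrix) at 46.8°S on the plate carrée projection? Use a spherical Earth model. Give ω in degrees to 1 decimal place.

For the equirectangular projection with φ₀ = 0 (plate carrée), h = 1 along meridians and k = sec φ along parallels.
At 46.8°: h = 1.000, k = 1.461; principal scales a = 1.461, b = 1.000.
sin(ω/2) = (a − b)/(a + b) = 0.4608/2.461 = 0.1873, so ω = 2 arcsin(0.1873) ≈ 21.6°.

21.6°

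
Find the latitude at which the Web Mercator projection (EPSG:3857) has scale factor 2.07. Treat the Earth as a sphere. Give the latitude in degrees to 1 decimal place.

Mercator scale is k = sec φ = 1/cos φ.
1/cos φ = 2.07  ⇒  cos φ = 0.4831  ⇒  φ = arccos(0.4831) ≈ 61.1°.

61.1°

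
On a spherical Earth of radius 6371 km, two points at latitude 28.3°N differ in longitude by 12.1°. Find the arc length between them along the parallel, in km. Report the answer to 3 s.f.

1180 km

Arc length along a parallel = R cos φ · Δλ (with Δλ in radians).
= 6371 × cos 28.3° × (12.1° × π/180) = 6371 × 0.8805 × 0.2112 ≈ 1180 km.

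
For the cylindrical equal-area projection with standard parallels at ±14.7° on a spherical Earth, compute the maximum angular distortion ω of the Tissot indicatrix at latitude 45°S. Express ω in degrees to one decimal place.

35.3°

Cylindrical equal-area (φ₀ = 14.7°): h = cos φ / cos 14.7° along meridians, k = cos 14.7° / cos φ along parallels; h·k = 1.
At 45°: h = 0.7310, k = 1.368; principal scales a = 1.368, b = 0.7310.
sin(ω/2) = (a − b)/(a + b) = 0.6369/2.099 = 0.3034, so ω = 2 arcsin(0.3034) ≈ 35.3°.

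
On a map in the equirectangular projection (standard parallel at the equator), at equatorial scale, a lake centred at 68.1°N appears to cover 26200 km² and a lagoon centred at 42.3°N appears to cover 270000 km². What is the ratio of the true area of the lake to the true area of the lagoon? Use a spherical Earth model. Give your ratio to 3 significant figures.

0.0489

On the plate carrée, areal scale = h·k = 1 × sec φ, so true area = apparent × cos φ.
True area of lake: 26200 × cos(68.1°) = 26200 × 0.3730 = 9772 km².
True area of lagoon: 270000 × cos(42.3°) = 270000 × 0.7396 = 199700 km².
Ratio = 9772 / 199700 ≈ 0.0489.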